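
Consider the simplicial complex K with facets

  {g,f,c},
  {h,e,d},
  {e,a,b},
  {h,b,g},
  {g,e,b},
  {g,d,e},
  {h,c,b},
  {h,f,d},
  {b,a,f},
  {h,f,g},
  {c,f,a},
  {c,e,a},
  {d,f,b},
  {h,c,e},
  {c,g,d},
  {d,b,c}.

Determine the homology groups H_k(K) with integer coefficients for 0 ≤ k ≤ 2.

Order the vertices as a < b < c < d < e < f < g < h. Listing each simplex with vertices in this order, K has dimension 2 with simplices:

  0-simplices (8): a, b, c, d, e, f, g, h
  1-simplices (24): ab, ac, ae, af, bc, bd, be, bf, bg, bh, cd, ce, cf, cg, ch, de, df, dg, dh, eg, eh, fg, fh, gh
  2-simplices (16): abe, abf, ace, acf, bcd, bch, bdf, beg, bgh, cdg, ceh, cfg, deg, deh, dfh, fgh

so the chain groups are C_0 ≅ Z^8, C_1 ≅ Z^24, C_2 ≅ Z^16.

∂_1: C_1 → C_0 sends each edge [p,q] (with p < q) to q − p. For instance
  ∂cf = f − c.
As a 8×24 matrix over Z this has rank 7, with invariant factors (1,1,1,1,1,1,1).

∂_2: C_2 → C_1 sends each 2-simplex [p,q,r] to [q,r] − [p,r] + [p,q]. For instance
  ∂bcd = cd − bd + bc,
  ∂deg = eg − dg + de.
The 24×16 boundary matrix has rank 15 and Smith normal form diag(1,1,1,1,1,1,1,1,1,1,1,1,1,1,1).

Computing H_k = (kernel of ∂_k) / (image of ∂_{k+1}):

  H_0: rank C_0 − rank ∂_1 = 8 − 7 = 1, and the invariant factors of ∂_1 are all 1, so H_0 ≅ Z.
  H_1: rank ker ∂_1 − rank ∂_2 = (24 − 7) − 15 = 2, and the invariant factors of ∂_2 are all 1, so H_1 ≅ Z^2.
  H_2: rank ker ∂_2 − rank ∂_3 = (16 − 15) − 0 = 1, and there is no ∂_3, so H_2 ≅ Z.

As a check, the Euler characteristic is 8 − 24 + 16 = 0, which agrees with 1 − 2 + 1 = 0.

H_0 = Z,  H_1 = Z^2,  H_2 = Z.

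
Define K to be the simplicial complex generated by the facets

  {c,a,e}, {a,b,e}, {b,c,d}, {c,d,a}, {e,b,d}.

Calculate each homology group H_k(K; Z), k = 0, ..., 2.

Fix the vertex order a < b < c < d < e and write every simplex with vertices in increasing order. Then dim K = 2 and the simplices of K are:

  0-simplices (5): a, b, c, d, e
  1-simplices (10): ab, ac, ad, ae, bc, bd, be, cd, ce, de
  2-simplices (5): abe, acd, ace, bcd, bde

so the chain groups are C_0 ≅ Z^5, C_1 ≅ Z^10, C_2 ≅ Z^5.

∂_1: C_1 → C_0 maps an edge to its endpoints' difference, ∂[p,q] = q − p.
This gives a 5×10 integer matrix of rank 4; reducing to Smith normal form yields diagonal entries (1,1,1,1).

∂_2: C_2 → C_1 acts by ∂[p,q,r] = [q,r] − [p,r] + [p,q]. For instance
  ∂bcd = cd − bd + bc,
  ∂abe = be − ae + ab.
The resulting 10×5 matrix has rank 5, and its Smith normal form has invariant factors (1,1,1,1,1).

Now H_k = ker ∂_k / im ∂_{k+1}, so:

  H_0: rank C_0 − rank ∂_1 = 5 − 4 = 1, and the invariant factors of ∂_1 are all 1, so H_0 = Z.
  H_1: rank ker ∂_1 − rank ∂_2 = (10 − 4) − 5 = 1, and the invariant factors of ∂_2 are all 1, so H_1 = Z.
  H_2: rank ker ∂_2 − rank ∂_3 = (5 − 5) − 0 = 0, and there is no ∂_3, so H_2 = 0.

As a check, the Euler characteristic is 5 − 10 + 5 = 0, which agrees with 1 − 1 + 0 = 0.

H_0 ≅ Z,  H_1 ≅ Z,  H_2 = 0.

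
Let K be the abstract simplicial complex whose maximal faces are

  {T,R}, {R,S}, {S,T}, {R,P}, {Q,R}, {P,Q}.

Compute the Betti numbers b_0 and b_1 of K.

We work with the vertex ordering P < Q < R < S < T. The simplices of K, each written with vertices in increasing order, are:

  0-simplices (5): P, Q, R, S, T
  1-simplices (6): PQ, PR, QR, RS, RT, ST

Hence C_0 ≅ Z^5, C_1 ≅ Z^6.

The boundary map ∂_1: C_1 → C_0 is given by ∂[p,q] = [q] − [p]. For instance
  ∂QR = R − Q.
This gives a 5×6 integer matrix of rank 4; reducing to Smith normal form yields diagonal entries (1,1,1,1).

Reading off H_k = ker ∂_k / im ∂_{k+1}:

  H_0: rank C_0 − rank ∂_1 = 5 − 4 = 1, and the invariant factors of ∂_1 are all 1, so H_0 ≅ Z.
  H_1: rank ker ∂_1 − rank ∂_2 = (6 − 4) − 0 = 2, and there is no ∂_2, so H_1 ≅ Z^2.

(K is a triangulation of a wedge of 2 circles.)

Hence the Betti numbers are b_0 = 1, b_1 = 2.

b_0 = 1, b_1 = 2.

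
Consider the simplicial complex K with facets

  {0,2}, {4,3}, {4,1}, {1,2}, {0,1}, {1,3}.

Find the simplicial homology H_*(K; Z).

H_0 = Z,  H_1 = Z^2.

Take the total order 0 < 1 < 2 < 3 < 4 on the vertex set. Then K (dimension 1) consists of the simplices:

  0-simplices (5): [0], [1], [2], [3], [4]
  1-simplices (6): [0,1], [0,2], [1,2], [1,3], [1,4], [3,4]

so the chain groups are C_0 ≅ Z^5, C_1 ≅ Z^6.

Boundary ∂_1: C_1 → C_0 sends each edge [p,q] (with p < q) to q − p. For instance
  ∂[1,4] = [4] − [1].
The 5×6 boundary matrix has rank 4 and Smith normal form diag(1,1,1,1).

Now H_k = ker ∂_k / im ∂_{k+1}, so:

  H_0: rank C_0 − rank ∂_1 = 5 − 4 = 1, and the invariant factors of ∂_1 are all 1, so H_0 = Z.
  H_1: rank ker ∂_1 − rank ∂_2 = (6 − 4) − 0 = 2, and there is no ∂_2, so H_1 = Z^2.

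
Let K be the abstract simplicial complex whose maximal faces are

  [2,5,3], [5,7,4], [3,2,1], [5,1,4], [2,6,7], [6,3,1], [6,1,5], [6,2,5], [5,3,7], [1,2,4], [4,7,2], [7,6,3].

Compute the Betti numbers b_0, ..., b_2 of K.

b_0 = 1, b_1 = 0, b_2 = 0.

Take the total order 1 < 2 < 3 < 4 < 5 < 6 < 7 on the vertex set. Then K (dimension 2) consists of the simplices:

  0-simplices (7): [1], [2], [3], [4], [5], [6], [7]
  1-simplices (18): [1,2], [1,3], [1,4], [1,5], [1,6], [2,3], [2,4], [2,5], [2,6], [2,7], [3,5], [3,6], [3,7], [4,5], [4,7], [5,6], [5,7], [6,7]
  2-simplices (12): [1,2,3], [1,2,4], [1,3,6], [1,4,5], [1,5,6], [2,3,5], [2,4,7], [2,5,6], [2,6,7], [3,5,7], [3,6,7], [4,5,7]

giving chain groups C_0 ≅ Z^7, C_1 ≅ Z^18, C_2 ≅ Z^12.

Boundary ∂_1: C_1 → C_0 sends each edge [p,q] (with p < q) to q − p.
This gives a 7×18 integer matrix of rank 6; reducing to Smith normal form yields diagonal entries (1,1,1,1,1,1).

Boundary ∂_2: C_2 → C_1 acts by ∂[p,q,r] = [q,r] − [p,r] + [p,q]. For instance
  ∂[1,5,6] = [5,6] − [1,6] + [1,5],
  ∂[2,3,5] = [3,5] − [2,5] + [2,3].
The 18×12 boundary matrix has rank 12 and Smith normal form diag(1,1,1,1,1,1,1,1,1,1,1,2).

Now H_k = ker ∂_k / im ∂_{k+1}, so:

  H_0: rank C_0 − rank ∂_1 = 7 − 6 = 1, and the invariant factors of ∂_1 are all 1, so H_0 = Z.
  H_1: rank ker ∂_1 − rank ∂_2 = (18 − 6) − 12 = 0, and ∂_2 has invariant factor 2 > 1, so H_1 = Z/2.
  H_2: rank ker ∂_2 − rank ∂_3 = (12 − 12) − 0 = 0, and there is no ∂_3, so H_2 = 0.

As a check, the Euler characteristic is 7 − 18 + 12 = 1, which agrees with 1 − 0 + 0 = 1.

Hence the Betti numbers are b_0 = 1, b_1 = 0, b_2 = 0.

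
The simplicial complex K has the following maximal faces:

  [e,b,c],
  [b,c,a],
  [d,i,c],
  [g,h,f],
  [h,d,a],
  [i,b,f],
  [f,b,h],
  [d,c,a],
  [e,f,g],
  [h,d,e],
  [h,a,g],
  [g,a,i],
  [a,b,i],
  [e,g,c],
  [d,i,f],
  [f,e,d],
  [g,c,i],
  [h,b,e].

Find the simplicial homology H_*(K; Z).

K has 9 vertices, 27 edges, 18 triangles.
rank ∂_0 = 0, rank ∂_1 = 8 ⇒ b_0 = 9 − 0 − 8 = 1; all invariant factors of ∂_1 are 1 so no torsion. So H_0 ≅ Z.
rank ∂_1 = 8, rank ∂_2 = 18 ⇒ b_1 = 27 − 8 − 18 = 1; ∂_2 has invariant factor(s) [2] giving torsion. So H_1 ≅ Z × Z/2.
rank ∂_2 = 18, rank ∂_3 = 0 ⇒ b_2 = 18 − 18 − 0 = 0. So H_2 ≅ 0.

H_0 ≅ Z,  H_1 ≅ Z × Z/2,  H_2 = 0.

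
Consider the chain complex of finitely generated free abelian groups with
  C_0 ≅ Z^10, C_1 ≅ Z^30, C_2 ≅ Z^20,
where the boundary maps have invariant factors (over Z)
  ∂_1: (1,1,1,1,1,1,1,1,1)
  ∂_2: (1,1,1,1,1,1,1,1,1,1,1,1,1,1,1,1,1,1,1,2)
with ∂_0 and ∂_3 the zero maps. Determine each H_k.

H_0 ≅ Z,  H_1 ≅ Z ⊕ Z_2,  H_2 = 0.

H_0: b_0 = 10 − 0 − 9 = 1; torsion from ∂_1 factors > 1: none. So H_0 ≅ Z.
H_1: b_1 = 30 − 9 − 20 = 1; torsion from ∂_2 factors > 1: [2]. So H_1 ≅ Z ⊕ Z_2.
H_2: b_2 = 20 − 20 − 0 = 0; torsion from ∂_3 factors > 1: none. So H_2 ≅ 0.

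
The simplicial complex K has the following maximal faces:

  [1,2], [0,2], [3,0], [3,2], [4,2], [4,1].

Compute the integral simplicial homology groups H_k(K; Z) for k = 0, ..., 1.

H_0 = Z,  H_1 = Z^2.

We work with the vertex ordering 0 < 1 < 2 < 3 < 4. The simplices of K, each written with vertices in increasing order, are:

  0-simplices (5): [0], [1], [2], [3], [4]
  1-simplices (6): [0,2], [0,3], [1,2], [1,4], [2,3], [2,4]

giving chain groups C_0 ≅ Z^5, C_1 ≅ Z^6.

∂_1: C_1 → C_0 sends each edge [p,q] (with p < q) to q − p.
As a 5×6 matrix over Z this has rank 4, with invariant factors (1,1,1,1).

Computing H_k = (kernel of ∂_k) / (image of ∂_{k+1}):

  H_0: rank C_0 − rank ∂_1 = 5 − 4 = 1, and the invariant factors of ∂_1 are all 1, so H_0 ≅ Z.
  H_1: rank ker ∂_1 − rank ∂_2 = (6 − 4) − 0 = 2, and there is no ∂_2, so H_1 ≅ Z^2.

As a check, the Euler characteristic is 5 − 6 = -1, which agrees with 1 − 2 = -1.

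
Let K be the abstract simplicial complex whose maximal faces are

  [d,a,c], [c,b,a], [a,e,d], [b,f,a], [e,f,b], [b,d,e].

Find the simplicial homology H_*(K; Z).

Order the vertices as a < b < c < d < e < f. Listing each simplex with vertices in this order, K has dimension 2 with simplices:

  0-simplices (6): a, b, c, d, e, f
  1-simplices (12): ab, ac, ad, ae, af, bc, bd, be, bf, cd, de, ef
  2-simplices (6): abc, abf, acd, ade, bde, bef

giving chain groups C_0 ≅ Z^6, C_1 ≅ Z^12, C_2 ≅ Z^6.

The boundary map ∂_1: C_1 → C_0 maps an edge to its endpoints' difference, ∂[p,q] = q − p. For instance
  ∂ef = f − e.
The resulting 6×12 matrix has rank 5, and its Smith normal form has invariant factors (1,1,1,1,1).

Boundary ∂_2: C_2 → C_1 sends each 2-simplex [p,q,r] to [q,r] − [p,r] + [p,q]. For instance
  ∂abc = bc − ac + ab,
  ∂bef = ef − bf + be.
The 12×6 boundary matrix has rank 6 and Smith normal form diag(1,1,1,1,1,1).

Now H_k = ker ∂_k / im ∂_{k+1}, so:

  H_0: rank C_0 − rank ∂_1 = 6 − 5 = 1, and the invariant factors of ∂_1 are all 1, so H_0 ≅ Z.
  H_1: rank ker ∂_1 − rank ∂_2 = (12 − 5) − 6 = 1, and the invariant factors of ∂_2 are all 1, so H_1 ≅ Z.
  H_2: rank ker ∂_2 − rank ∂_3 = (6 − 6) − 0 = 0, and there is no ∂_3, so H_2 ≅ 0.

(K is a triangulation of the cylinder S^1 x I.)

H_0 ≅ Z,  H_1 ≅ Z,  H_2 = 0.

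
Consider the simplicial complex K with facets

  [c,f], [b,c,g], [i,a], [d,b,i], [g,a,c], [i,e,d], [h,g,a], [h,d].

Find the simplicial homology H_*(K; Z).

H_0 ≅ Z,  H_1 ≅ Z^2,  H_2 = 0.

Fix the vertex order a < b < c < d < e < f < g < h < i and write every simplex with vertices in increasing order. Then dim K = 2 and the simplices of K are:

  0-simplices (9): a, b, c, d, e, f, g, h, i
  1-simplices (15): ac, ag, ah, ai, bc, bd, bg, bi, cf, cg, de, dh, di, ei, gh
  2-simplices (5): acg, agh, bcg, bdi, dei

Hence C_0 ≅ Z^9, C_1 ≅ Z^15, C_2 ≅ Z^5.

Boundary ∂_1: C_1 → C_0 sends each edge [p,q] (with p < q) to q − p. For instance
  ∂cf = f − c.
The 9×15 boundary matrix has rank 8 and Smith normal form diag(1,1,1,1,1,1,1,1).

∂_2: C_2 → C_1 acts by ∂[p,q,r] = [q,r] − [p,r] + [p,q]. For instance
  ∂bdi = di − bi + bd,
  ∂acg = cg − ag + ac.
This gives a 15×5 integer matrix of rank 5; reducing to Smith normal form yields diagonal entries (1,1,1,1,1).

Now H_k = ker ∂_k / im ∂_{k+1}, so:

  H_0: rank C_0 − rank ∂_1 = 9 − 8 = 1, and the invariant factors of ∂_1 are all 1, so H_0 = Z.
  H_1: rank ker ∂_1 − rank ∂_2 = (15 − 8) − 5 = 2, and the invariant factors of ∂_2 are all 1, so H_1 = Z^2.
  H_2: rank ker ∂_2 − rank ∂_3 = (5 − 5) − 0 = 0, and there is no ∂_3, so H_2 = 0.

As a check, the Euler characteristic is 9 − 15 + 5 = -1, which agrees with 1 − 2 + 0 = -1.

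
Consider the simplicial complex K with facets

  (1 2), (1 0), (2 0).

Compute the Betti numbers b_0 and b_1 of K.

b_0 = 1, b_1 = 1.

Order the vertices as 0 < 1 < 2. Listing each simplex with vertices in this order, K has dimension 1 with simplices:

  0-simplices (3): [0], [1], [2]
  1-simplices (3): [0,1], [0,2], [1,2]

giving chain groups C_0 ≅ Z^3, C_1 ≅ Z^3.

The boundary map ∂_1: C_1 → C_0 maps an edge to its endpoints' difference, ∂[p,q] = q − p. For instance
  ∂[0,1] = [1] − [0].
As a 3×3 matrix over Z this has rank 2, with invariant factors (1,1).

From H_k ≅ ker(∂_k) / im(∂_{k+1}) we obtain:

  H_0: rank C_0 − rank ∂_1 = 3 − 2 = 1, and the invariant factors of ∂_1 are all 1, so H_0 = Z.
  H_1: rank ker ∂_1 − rank ∂_2 = (3 − 2) − 0 = 1, and there is no ∂_2, so H_1 = Z.

Hence the Betti numbers are b_0 = 1, b_1 = 1.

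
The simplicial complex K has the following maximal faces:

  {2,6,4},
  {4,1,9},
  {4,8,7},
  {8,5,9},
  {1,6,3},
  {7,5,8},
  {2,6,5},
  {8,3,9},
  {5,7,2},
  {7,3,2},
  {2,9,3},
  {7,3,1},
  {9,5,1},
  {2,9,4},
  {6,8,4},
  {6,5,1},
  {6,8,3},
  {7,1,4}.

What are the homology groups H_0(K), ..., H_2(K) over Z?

Take the total order 1 < 2 < 3 < 4 < 5 < 6 < 7 < 8 < 9 on the vertex set. Then K (dimension 2) consists of the simplices:

  0-simplices (9): [1], [2], [3], [4], [5], [6], [7], [8], [9]
  1-simplices (27): (27 of them)
  2-simplices (18): [1,3,6], [1,3,7], [1,4,7], [1,4,9], [1,5,6], [1,5,9], [2,3,7], [2,3,9], [2,4,6], [2,4,9], [2,5,6], [2,5,7], [3,6,8], [3,8,9], [4,6,8], [4,7,8], [5,7,8], [5,8,9]

giving chain groups C_0 ≅ Z^9, C_1 ≅ Z^27, C_2 ≅ Z^18.

∂_1: C_1 → C_0 maps an edge to its endpoints' difference, ∂[p,q] = q − p. For instance
  ∂[3,9] = [9] − [3].
This gives a 9×27 integer matrix of rank 8; reducing to Smith normal form yields diagonal entries (1,1,1,1,1,1,1,1).

Boundary ∂_2: C_2 → C_1 maps a triangle to the signed sum of its edges. For instance
  ∂[1,3,7] = [3,7] − [1,7] + [1,3],
  ∂[5,7,8] = [7,8] − [5,8] + [5,7].
This gives a 27×18 integer matrix of rank 17; reducing to Smith normal form yields diagonal entries (1,1,1,1,1,1,1,1,1,1,1,1,1,1,1,1,1).

Computing H_k = (kernel of ∂_k) / (image of ∂_{k+1}):

  H_0: rank C_0 − rank ∂_1 = 9 − 8 = 1, and the invariant factors of ∂_1 are all 1, so H_0 = Z.
  H_1: rank ker ∂_1 − rank ∂_2 = (27 − 8) − 17 = 2, and the invariant factors of ∂_2 are all 1, so H_1 = Z^2.
  H_2: rank ker ∂_2 − rank ∂_3 = (18 − 17) − 0 = 1, and there is no ∂_3, so H_2 = Z.

H_0 = Z,  H_1 = Z^2,  H_2 = Z.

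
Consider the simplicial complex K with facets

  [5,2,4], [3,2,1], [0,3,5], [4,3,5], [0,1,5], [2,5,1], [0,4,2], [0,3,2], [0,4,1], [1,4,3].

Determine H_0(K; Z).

H_0 = Z.

K has 6 vertices, 15 edges, 10 triangles.
rank ∂_0 = 0, rank ∂_1 = 5 ⇒ b_0 = 6 − 0 − 5 = 1; all invariant factors of ∂_1 are 1 so no torsion. So H_0 = Z.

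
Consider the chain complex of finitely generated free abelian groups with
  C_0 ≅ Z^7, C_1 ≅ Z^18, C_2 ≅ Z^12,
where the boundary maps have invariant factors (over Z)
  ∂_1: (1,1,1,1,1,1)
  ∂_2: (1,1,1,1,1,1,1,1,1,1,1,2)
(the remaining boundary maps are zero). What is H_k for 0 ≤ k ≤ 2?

H_0 = Z,  H_1 = Z/2,  H_2 = 0.

H_0: b_0 = 7 − 0 − 6 = 1; torsion from ∂_1 factors > 1: none. So H_0 = Z.
H_1: b_1 = 18 − 6 − 12 = 0; torsion from ∂_2 factors > 1: [2]. So H_1 = Z/2.
H_2: b_2 = 12 − 12 − 0 = 0; torsion from ∂_3 factors > 1: none. So H_2 = 0.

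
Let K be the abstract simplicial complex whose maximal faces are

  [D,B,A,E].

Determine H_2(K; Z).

We work with the vertex ordering A < B < D < E. The simplices of K, each written with vertices in increasing order, are:

  0-simplices (4): A, B, D, E
  1-simplices (6): AB, AD, AE, BD, BE, DE
  2-simplices (4): ABD, ABE, ADE, BDE
  3-simplices (1): ABDE

giving chain groups C_0 ≅ Z^4, C_1 ≅ Z^6, C_2 ≅ Z^4, C_3 ≅ Z^1.

Boundary ∂_1: C_1 → C_0 sends each edge [p,q] (with p < q) to q − p.
This gives a 4×6 integer matrix of rank 3; reducing to Smith normal form yields diagonal entries (1,1,1).

∂_2: C_2 → C_1 acts by ∂[p,q,r] = [q,r] − [p,r] + [p,q]. For instance
  ∂ABD = BD − AD + AB,
  ∂ABE = BE − AE + AB.
As a 6×4 matrix over Z this has rank 3, with invariant factors (1,1,1).

Boundary ∂_3: C_3 → C_2 sends each 3-simplex σ to the alternating sum Σ_i (−1)^i (σ with its i-th vertex removed). For instance
  ∂ABDE = BDE − ADE + ABE − ABD.
As a 4×1 matrix over Z this has rank 1, with invariant factors (1).

From H_k ≅ ker(∂_k) / im(∂_{k+1}) we obtain:

  H_2: rank ker ∂_2 − rank ∂_3 = (4 − 3) − 1 = 0, and the invariant factors of ∂_3 are all 1, so H_2 ≅ 0.

(K is a triangulation of the 3-simplex.)

H_2 ≅ 0.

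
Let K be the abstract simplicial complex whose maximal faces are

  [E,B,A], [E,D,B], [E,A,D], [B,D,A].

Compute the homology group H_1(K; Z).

Take the total order A < B < D < E on the vertex set. Then K (dimension 2) consists of the simplices:

  0-simplices (4): A, B, D, E
  1-simplices (6): AB, AD, AE, BD, BE, DE
  2-simplices (4): ABD, ABE, ADE, BDE

so the chain groups are C_0 ≅ Z^4, C_1 ≅ Z^6, C_2 ≅ Z^4.

The boundary map ∂_1: C_1 → C_0 sends each edge [p,q] (with p < q) to q − p. For instance
  ∂AD = D − A.
This gives a 4×6 integer matrix of rank 3; reducing to Smith normal form yields diagonal entries (1,1,1).

The boundary map ∂_2: C_2 → C_1 sends each 2-simplex [p,q,r] to [q,r] − [p,r] + [p,q]. For instance
  ∂ABE = BE − AE + AB,
  ∂BDE = DE − BE + BD.
As a 6×4 matrix over Z this has rank 3, with invariant factors (1,1,1).

Reading off H_k = ker ∂_k / im ∂_{k+1}:

  H_1: rank ker ∂_1 − rank ∂_2 = (6 − 3) − 3 = 0, and the invariant factors of ∂_2 are all 1, so H_1 = 0.

H_1 ≅ 0.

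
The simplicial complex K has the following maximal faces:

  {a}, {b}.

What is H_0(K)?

We work with the vertex ordering a < b. The simplices of K, each written with vertices in increasing order, are:

  0-simplices (2): a, b

Hence C_0 ≅ Z^2.

Now H_k = ker ∂_k / im ∂_{k+1}, so:

  H_0: rank C_0 − rank ∂_1 = 2 − 0 = 2, and there is no ∂_1, so H_0 = Z^2.

H_0 ≅ Z^2.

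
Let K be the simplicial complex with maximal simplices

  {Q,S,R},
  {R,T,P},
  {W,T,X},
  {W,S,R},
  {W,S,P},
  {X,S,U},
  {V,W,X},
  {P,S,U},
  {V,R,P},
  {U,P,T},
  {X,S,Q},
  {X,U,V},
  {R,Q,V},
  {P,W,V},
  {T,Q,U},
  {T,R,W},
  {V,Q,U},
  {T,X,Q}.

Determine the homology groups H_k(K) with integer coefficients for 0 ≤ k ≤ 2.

Order the vertices as P < Q < R < S < T < U < V < W < X. Listing each simplex with vertices in this order, K has dimension 2 with simplices:

  0-simplices (9): P, Q, R, S, T, U, V, W, X
  1-simplices (27): PR, PS, PT, PU, PV, PW, QR, QS, QT, QU, QV, QX, RS, RT, RV, RW, SU, SW, SX, TU, TW, TX, UV, UX, VW, VX, WX
  2-simplices (18): PRT, PRV, PSU, PSW, PTU, PVW, QRS, QRV, QSX, QTU, QTX, QUV, RSW, RTW, SUX, TWX, UVX, VWX

Hence C_0 ≅ Z^9, C_1 ≅ Z^27, C_2 ≅ Z^18.

Boundary ∂_1: C_1 → C_0 sends each edge [p,q] (with p < q) to q − p. For instance
  ∂VX = X − V.
The resulting 9×27 matrix has rank 8, and its Smith normal form has invariant factors (1,1,1,1,1,1,1,1).

∂_2: C_2 → C_1 acts by ∂[p,q,r] = [q,r] − [p,r] + [p,q]. For instance
  ∂SUX = UX − SX + SU,
  ∂PSU = SU − PU + PS.
As a 27×18 matrix over Z this has rank 18, with invariant factors (1,1,1,1,1,1,1,1,1,1,1,1,1,1,1,1,1,2).

From H_k ≅ ker(∂_k) / im(∂_{k+1}) we obtain:

  H_0: rank C_0 − rank ∂_1 = 9 − 8 = 1, and the invariant factors of ∂_1 are all 1, so H_0 = Z.
  H_1: rank ker ∂_1 − rank ∂_2 = (27 − 8) − 18 = 1, and ∂_2 has invariant factor 2 > 1, so H_1 = Z ⊕ Z/2.
  H_2: rank ker ∂_2 − rank ∂_3 = (18 − 18) − 0 = 0, and there is no ∂_3, so H_2 = 0.

(K is a triangulation of the Klein bottle.)

H_0 ≅ Z,  H_1 ≅ Z ⊕ Z/2,  H_2 = 0.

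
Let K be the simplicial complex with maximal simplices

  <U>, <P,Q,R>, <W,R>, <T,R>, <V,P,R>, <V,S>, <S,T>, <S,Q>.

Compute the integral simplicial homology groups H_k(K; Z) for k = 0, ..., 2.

H_0 ≅ Z^2,  H_1 ≅ Z^2,  H_2 = 0.

We work with the vertex ordering P < Q < R < S < T < U < V < W. The simplices of K, each written with vertices in increasing order, are:

  0-simplices (8): P, Q, R, S, T, U, V, W
  1-simplices (10): PQ, PR, PV, QR, QS, RT, RV, RW, ST, SV
  2-simplices (2): PQR, PRV

giving chain groups C_0 ≅ Z^8, C_1 ≅ Z^10, C_2 ≅ Z^2.

∂_1: C_1 → C_0 sends each edge [p,q] (with p < q) to q − p. For instance
  ∂ST = T − S.
As a 8×10 matrix over Z this has rank 6, with invariant factors (1,1,1,1,1,1).

Boundary ∂_2: C_2 → C_1 sends each 2-simplex [p,q,r] to [q,r] − [p,r] + [p,q]. For instance
  ∂PQR = QR − PR + PQ,
  ∂PRV = RV − PV + PR.
As a 10×2 matrix over Z this has rank 2, with invariant factors (1,1).

Reading off H_k = ker ∂_k / im ∂_{k+1}:

  H_0: rank C_0 − rank ∂_1 = 8 − 6 = 2, and the invariant factors of ∂_1 are all 1, so H_0 ≅ Z^2.
  H_1: rank ker ∂_1 − rank ∂_2 = (10 − 6) − 2 = 2, and the invariant factors of ∂_2 are all 1, so H_1 ≅ Z^2.
  H_2: rank ker ∂_2 − rank ∂_3 = (2 − 2) − 0 = 0, and there is no ∂_3, so H_2 ≅ 0.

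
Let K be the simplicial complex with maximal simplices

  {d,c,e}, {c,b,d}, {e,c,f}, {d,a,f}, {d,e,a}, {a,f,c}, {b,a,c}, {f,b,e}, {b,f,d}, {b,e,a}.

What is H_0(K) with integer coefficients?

H_0 = Z.

We work with the vertex ordering a < b < c < d < e < f. The simplices of K, each written with vertices in increasing order, are:

  0-simplices (6): a, b, c, d, e, f
  1-simplices (15): ab, ac, ad, ae, af, bc, bd, be, bf, cd, ce, cf, de, df, ef
  2-simplices (10): abc, abe, acf, ade, adf, bcd, bdf, bef, cde, cef

Hence C_0 ≅ Z^6, C_1 ≅ Z^15, C_2 ≅ Z^10.

∂_1: C_1 → C_0 sends each edge [p,q] (with p < q) to q − p.
The resulting 6×15 matrix has rank 5, and its Smith normal form has invariant factors (1,1,1,1,1).

The boundary map ∂_2: C_2 → C_1 sends each 2-simplex [p,q,r] to [q,r] − [p,r] + [p,q]. For instance
  ∂adf = df − af + ad,
  ∂bcd = cd − bd + bc.
This gives a 15×10 integer matrix of rank 10; reducing to Smith normal form yields diagonal entries (1,1,1,1,1,1,1,1,1,2).

Computing H_k = (kernel of ∂_k) / (image of ∂_{k+1}):

  H_0: rank C_0 − rank ∂_1 = 6 − 5 = 1, and the invariant factors of ∂_1 are all 1, so H_0 ≅ Z.

(K is a triangulation of the real projective plane RP^2.)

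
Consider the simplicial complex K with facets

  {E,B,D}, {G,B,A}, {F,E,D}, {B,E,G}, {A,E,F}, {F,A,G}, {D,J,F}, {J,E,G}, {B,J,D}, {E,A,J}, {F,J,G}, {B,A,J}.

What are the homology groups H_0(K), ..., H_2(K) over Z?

Fix the vertex order A < B < D < E < F < G < J and write every simplex with vertices in increasing order. Then dim K = 2 and the simplices of K are:

  0-simplices (7): A, B, D, E, F, G, J
  1-simplices (18): AB, AE, AF, AG, AJ, BD, BE, BG, BJ, DE, DF, DJ, EF, EG, EJ, FG, FJ, GJ
  2-simplices (12): ABG, ABJ, AEF, AEJ, AFG, BDE, BDJ, BEG, DEF, DFJ, EGJ, FGJ

giving chain groups C_0 ≅ Z^7, C_1 ≅ Z^18, C_2 ≅ Z^12.

Boundary ∂_1: C_1 → C_0 is given by ∂[p,q] = [q] − [p].
This gives a 7×18 integer matrix of rank 6; reducing to Smith normal form yields diagonal entries (1,1,1,1,1,1).

Boundary ∂_2: C_2 → C_1 sends each 2-simplex [p,q,r] to [q,r] − [p,r] + [p,q]. For instance
  ∂AEF = EF − AF + AE,
  ∂DEF = EF − DF + DE.
As a 18×12 matrix over Z this has rank 12, with invariant factors (1,1,1,1,1,1,1,1,1,1,1,2).

Computing H_k = (kernel of ∂_k) / (image of ∂_{k+1}):

  H_0: rank C_0 − rank ∂_1 = 7 − 6 = 1, and the invariant factors of ∂_1 are all 1, so H_0 = Z.
  H_1: rank ker ∂_1 − rank ∂_2 = (18 − 6) − 12 = 0, and ∂_2 has invariant factor 2 > 1, so H_1 = Z/2Z.
  H_2: rank ker ∂_2 − rank ∂_3 = (12 − 12) − 0 = 0, and there is no ∂_3, so H_2 = 0.

H_0 = Z,  H_1 = Z/2Z,  H_2 = 0.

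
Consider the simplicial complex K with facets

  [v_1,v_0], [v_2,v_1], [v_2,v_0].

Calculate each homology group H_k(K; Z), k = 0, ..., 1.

We work with the vertex ordering v_0 < v_1 < v_2. The simplices of K, each written with vertices in increasing order, are:

  0-simplices (3): [v_0], [v_1], [v_2]
  1-simplices (3): [v_0,v_1], [v_0,v_2], [v_1,v_2]

Hence C_0 ≅ Z^3, C_1 ≅ Z^3.

Boundary ∂_1: C_1 → C_0 sends each edge [p,q] (with p < q) to q − p.
The resulting 3×3 matrix has rank 2, and its Smith normal form has invariant factors (1,1).

Reading off H_k = ker ∂_k / im ∂_{k+1}:

  H_0: rank C_0 − rank ∂_1 = 3 − 2 = 1, and the invariant factors of ∂_1 are all 1, so H_0 = Z.
  H_1: rank ker ∂_1 − rank ∂_2 = (3 − 2) − 0 = 1, and there is no ∂_2, so H_1 = Z.

As a check, the Euler characteristic is 3 − 3 = 0, which agrees with 1 − 1 = 0.

H_0 = Z,  H_1 = Z.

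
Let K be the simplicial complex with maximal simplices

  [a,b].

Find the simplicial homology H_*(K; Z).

We work with the vertex ordering a < b. The simplices of K, each written with vertices in increasing order, are:

  0-simplices (2): a, b
  1-simplices (1): ab

giving chain groups C_0 ≅ Z^2, C_1 ≅ Z^1.

The boundary map ∂_1: C_1 → C_0 maps an edge to its endpoints' difference, ∂[p,q] = q − p. For instance
  ∂ab = b − a.
This gives a 2×1 integer matrix of rank 1; reducing to Smith normal form yields diagonal entries (1).

Now H_k = ker ∂_k / im ∂_{k+1}, so:

  H_0: rank C_0 − rank ∂_1 = 2 − 1 = 1, and the invariant factors of ∂_1 are all 1, so H_0 = Z.
  H_1: rank ker ∂_1 − rank ∂_2 = (1 − 1) − 0 = 0, and there is no ∂_2, so H_1 = 0.

H_0 = Z,  H_1 = 0.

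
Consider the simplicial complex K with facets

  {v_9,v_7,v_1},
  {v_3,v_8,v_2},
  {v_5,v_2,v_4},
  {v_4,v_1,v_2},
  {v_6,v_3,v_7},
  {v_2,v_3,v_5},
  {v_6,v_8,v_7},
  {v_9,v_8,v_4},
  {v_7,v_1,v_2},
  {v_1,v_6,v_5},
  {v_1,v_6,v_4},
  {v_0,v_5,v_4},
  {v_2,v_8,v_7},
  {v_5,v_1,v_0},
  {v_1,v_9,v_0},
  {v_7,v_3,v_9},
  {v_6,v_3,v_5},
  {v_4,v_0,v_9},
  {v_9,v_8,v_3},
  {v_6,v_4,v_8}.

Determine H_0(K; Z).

Order the vertices as v_0 < v_1 < v_2 < v_3 < v_4 < v_5 < v_6 < v_7 < v_8 < v_9. Listing each simplex with vertices in this order, K has dimension 2 with simplices:

  0-simplices (10): [v_0], [v_1], [v_2], [v_3], [v_4], [v_5], [v_6], [v_7], [v_8], [v_9]
  1-simplices (30): (30 of them)
  2-simplices (20): (20 of them)

giving chain groups C_0 ≅ Z^10, C_1 ≅ Z^30, C_2 ≅ Z^20.

∂_1: C_1 → C_0 sends each edge [p,q] (with p < q) to q − p.
The 10×30 boundary matrix has rank 9 and Smith normal form diag(1,1,1,1,1,1,1,1,1).

The boundary map ∂_2: C_2 → C_1 maps a triangle to the signed sum of its edges. For instance
  ∂[v_1,v_5,v_6] = [v_5,v_6] − [v_1,v_6] + [v_1,v_5],
  ∂[v_1,v_2,v_7] = [v_2,v_7] − [v_1,v_7] + [v_1,v_2].
The 30×20 boundary matrix has rank 20 and Smith normal form diag(1,1,1,1,1,1,1,1,1,1,1,1,1,1,1,1,1,1,1,2).

Now H_k = ker ∂_k / im ∂_{k+1}, so:

  H_0: rank C_0 − rank ∂_1 = 10 − 9 = 1, and the invariant factors of ∂_1 are all 1, so H_0 = Z.

H_0 = Z.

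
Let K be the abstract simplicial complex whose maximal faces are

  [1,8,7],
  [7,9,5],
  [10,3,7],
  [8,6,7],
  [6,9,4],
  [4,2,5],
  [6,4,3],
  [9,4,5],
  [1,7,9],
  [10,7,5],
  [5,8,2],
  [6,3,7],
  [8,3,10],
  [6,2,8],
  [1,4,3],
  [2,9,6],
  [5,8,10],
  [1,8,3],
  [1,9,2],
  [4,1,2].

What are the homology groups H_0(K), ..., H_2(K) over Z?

H_0 = Z,  H_1 = Z ⊕ Z/2Z,  H_2 = 0.

We work with the vertex ordering 1 < 2 < 3 < 4 < 5 < 6 < 7 < 8 < 9 < 10. The simplices of K, each written with vertices in increasing order, are:

  0-simplices (10): [1], [2], [3], [4], [5], [6], [7], [8], [9], [10]
  1-simplices (30): (30 of them)
  2-simplices (20): (20 of them)

Hence C_0 ≅ Z^10, C_1 ≅ Z^30, C_2 ≅ Z^20.

∂_1: C_1 → C_0 sends each edge [p,q] (with p < q) to q − p.
The 10×30 boundary matrix has rank 9 and Smith normal form diag(1,1,1,1,1,1,1,1,1).

The boundary map ∂_2: C_2 → C_1 sends each 2-simplex [p,q,r] to [q,r] − [p,r] + [p,q]. For instance
  ∂[3,4,6] = [4,6] − [3,6] + [3,4],
  ∂[3,8,10] = [8,10] − [3,10] + [3,8].
This gives a 30×20 integer matrix of rank 20; reducing to Smith normal form yields diagonal entries (1,1,1,1,1,1,1,1,1,1,1,1,1,1,1,1,1,1,1,2).

Computing H_k = (kernel of ∂_k) / (image of ∂_{k+1}):

  H_0: rank C_0 − rank ∂_1 = 10 − 9 = 1, and the invariant factors of ∂_1 are all 1, so H_0 = Z.
  H_1: rank ker ∂_1 − rank ∂_2 = (30 − 9) − 20 = 1, and ∂_2 has invariant factor 2 > 1, so H_1 = Z ⊕ Z/2Z.
  H_2: rank ker ∂_2 − rank ∂_3 = (20 − 20) − 0 = 0, and there is no ∂_3, so H_2 = 0.

(K is a triangulation of the Klein bottle.)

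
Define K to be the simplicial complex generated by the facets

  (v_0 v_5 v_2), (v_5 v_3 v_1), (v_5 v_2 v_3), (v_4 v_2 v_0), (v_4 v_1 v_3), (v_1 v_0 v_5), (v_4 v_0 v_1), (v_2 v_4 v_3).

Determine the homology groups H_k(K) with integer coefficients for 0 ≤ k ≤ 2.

We work with the vertex ordering v_0 < v_1 < v_2 < v_3 < v_4 < v_5. The simplices of K, each written with vertices in increasing order, are:

  0-simplices (6): [v_0], [v_1], [v_2], [v_3], [v_4], [v_5]
  1-simplices (12): [v_0,v_1], [v_0,v_2], [v_0,v_4], [v_0,v_5], [v_1,v_3], [v_1,v_4], [v_1,v_5], [v_2,v_3], [v_2,v_4], [v_2,v_5], [v_3,v_4], [v_3,v_5]
  2-simplices (8): [v_0,v_1,v_4], [v_0,v_1,v_5], [v_0,v_2,v_4], [v_0,v_2,v_5], [v_1,v_3,v_4], [v_1,v_3,v_5], [v_2,v_3,v_4], [v_2,v_3,v_5]

Hence C_0 ≅ Z^6, C_1 ≅ Z^12, C_2 ≅ Z^8.

The boundary map ∂_1: C_1 → C_0 sends each edge [p,q] (with p < q) to q − p.
The 6×12 boundary matrix has rank 5 and Smith normal form diag(1,1,1,1,1).

The boundary map ∂_2: C_2 → C_1 maps a triangle to the signed sum of its edges. For instance
  ∂[v_2,v_3,v_4] = [v_3,v_4] − [v_2,v_4] + [v_2,v_3],
  ∂[v_0,v_1,v_5] = [v_1,v_5] − [v_0,v_5] + [v_0,v_1].
This gives a 12×8 integer matrix of rank 7; reducing to Smith normal form yields diagonal entries (1,1,1,1,1,1,1).

Now H_k = ker ∂_k / im ∂_{k+1}, so:

  H_0: rank C_0 − rank ∂_1 = 6 − 5 = 1, and the invariant factors of ∂_1 are all 1, so H_0 = Z.
  H_1: rank ker ∂_1 − rank ∂_2 = (12 − 5) − 7 = 0, and the invariant factors of ∂_2 are all 1, so H_1 = 0.
  H_2: rank ker ∂_2 − rank ∂_3 = (8 − 7) − 0 = 1, and there is no ∂_3, so H_2 = Z.

(K is a triangulation of the 2-sphere S^2.)

H_0 ≅ Z,  H_1 = 0,  H_2 ≅ Z.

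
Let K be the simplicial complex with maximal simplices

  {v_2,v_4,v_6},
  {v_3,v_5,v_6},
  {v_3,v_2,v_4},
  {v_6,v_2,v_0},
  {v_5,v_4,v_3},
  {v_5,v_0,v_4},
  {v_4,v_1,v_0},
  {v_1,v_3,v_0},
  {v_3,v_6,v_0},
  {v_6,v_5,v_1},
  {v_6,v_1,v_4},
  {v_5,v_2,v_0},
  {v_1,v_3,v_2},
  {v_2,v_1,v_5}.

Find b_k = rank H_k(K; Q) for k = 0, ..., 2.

b_0 = 1, b_1 = 2, b_2 = 1.

Order the vertices as v_0 < v_1 < v_2 < v_3 < v_4 < v_5 < v_6. Listing each simplex with vertices in this order, K has dimension 2 with simplices:

  0-simplices (7): [v_0], [v_1], [v_2], [v_3], [v_4], [v_5], [v_6]
  1-simplices (21): (21 of them)
  2-simplices (14): (14 of them)

Hence C_0 ≅ Z^7, C_1 ≅ Z^21, C_2 ≅ Z^14.

∂_1: C_1 → C_0 sends each edge [p,q] (with p < q) to q − p. For instance
  ∂[v_2,v_3] = [v_3] − [v_2].
As a 7×21 matrix over Z this has rank 6, with invariant factors (1,1,1,1,1,1).

Boundary ∂_2: C_2 → C_1 maps a triangle to the signed sum of its edges. For instance
  ∂[v_3,v_4,v_5] = [v_4,v_5] − [v_3,v_5] + [v_3,v_4],
  ∂[v_3,v_5,v_6] = [v_5,v_6] − [v_3,v_6] + [v_3,v_5].
This gives a 21×14 integer matrix of rank 13; reducing to Smith normal form yields diagonal entries (1,1,1,1,1,1,1,1,1,1,1,1,1).

Reading off H_k = ker ∂_k / im ∂_{k+1}:

  H_0: rank C_0 − rank ∂_1 = 7 − 6 = 1, and the invariant factors of ∂_1 are all 1, so H_0 ≅ Z.
  H_1: rank ker ∂_1 − rank ∂_2 = (21 − 6) − 13 = 2, and the invariant factors of ∂_2 are all 1, so H_1 ≅ Z^2.
  H_2: rank ker ∂_2 − rank ∂_3 = (14 − 13) − 0 = 1, and there is no ∂_3, so H_2 ≅ Z.

As a check, the Euler characteristic is 7 − 21 + 14 = 0, which agrees with 1 − 2 + 1 = 0.

Hence the Betti numbers are b_0 = 1, b_1 = 2, b_2 = 1.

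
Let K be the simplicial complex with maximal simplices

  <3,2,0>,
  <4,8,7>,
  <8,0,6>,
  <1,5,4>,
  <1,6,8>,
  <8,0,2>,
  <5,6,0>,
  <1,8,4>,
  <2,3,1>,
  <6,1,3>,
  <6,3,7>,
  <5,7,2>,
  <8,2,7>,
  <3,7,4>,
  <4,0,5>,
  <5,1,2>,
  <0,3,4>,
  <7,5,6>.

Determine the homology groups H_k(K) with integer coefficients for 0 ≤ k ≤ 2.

H_0 = Z,  H_1 = Z^2,  H_2 = Z.

We work with the vertex ordering 0 < 1 < 2 < 3 < 4 < 5 < 6 < 7 < 8. The simplices of K, each written with vertices in increasing order, are:

  0-simplices (9): [0], [1], [2], [3], [4], [5], [6], [7], [8]
  1-simplices (27): (27 of them)
  2-simplices (18): [0,2,3], [0,2,8], [0,3,4], [0,4,5], [0,5,6], [0,6,8], [1,2,3], [1,2,5], [1,3,6], [1,4,5], [1,4,8], [1,6,8], [2,5,7], [2,7,8], [3,4,7], [3,6,7], [4,7,8], [5,6,7]

giving chain groups C_0 ≅ Z^9, C_1 ≅ Z^27, C_2 ≅ Z^18.

Boundary ∂_1: C_1 → C_0 is given by ∂[p,q] = [q] − [p].
As a 9×27 matrix over Z this has rank 8, with invariant factors (1,1,1,1,1,1,1,1).

Boundary ∂_2: C_2 → C_1 acts by ∂[p,q,r] = [q,r] − [p,r] + [p,q]. For instance
  ∂[0,2,3] = [2,3] − [0,3] + [0,2],
  ∂[1,4,5] = [4,5] − [1,5] + [1,4].
The resulting 27×18 matrix has rank 17, and its Smith normal form has invariant factors (1,1,1,1,1,1,1,1,1,1,1,1,1,1,1,1,1).

Now H_k = ker ∂_k / im ∂_{k+1}, so:

  H_0: rank C_0 − rank ∂_1 = 9 − 8 = 1, and the invariant factors of ∂_1 are all 1, so H_0 ≅ Z.
  H_1: rank ker ∂_1 − rank ∂_2 = (27 − 8) − 17 = 2, and the invariant factors of ∂_2 are all 1, so H_1 ≅ Z^2.
  H_2: rank ker ∂_2 − rank ∂_3 = (18 − 17) − 0 = 1, and there is no ∂_3, so H_2 ≅ Z.

(K is a triangulation of the torus T^2.)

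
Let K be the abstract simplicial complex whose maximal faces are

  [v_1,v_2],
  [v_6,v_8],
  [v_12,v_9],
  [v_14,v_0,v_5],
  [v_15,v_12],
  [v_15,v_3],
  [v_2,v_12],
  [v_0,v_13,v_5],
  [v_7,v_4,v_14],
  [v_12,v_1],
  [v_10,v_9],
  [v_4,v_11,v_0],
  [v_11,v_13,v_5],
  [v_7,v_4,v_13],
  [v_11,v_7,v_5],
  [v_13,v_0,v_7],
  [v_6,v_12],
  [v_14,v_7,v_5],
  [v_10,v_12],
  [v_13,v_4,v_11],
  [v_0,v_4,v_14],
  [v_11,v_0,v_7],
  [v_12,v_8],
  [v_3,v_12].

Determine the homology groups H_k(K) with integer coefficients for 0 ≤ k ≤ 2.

K has 16 vertices, 30 edges, 12 triangles.
rank ∂_0 = 0, rank ∂_1 = 14 ⇒ b_0 = 16 − 0 − 14 = 2; all invariant factors of ∂_1 are 1 so no torsion. So H_0 = Z^2.
rank ∂_1 = 14, rank ∂_2 = 12 ⇒ b_1 = 30 − 14 − 12 = 4; ∂_2 has invariant factor(s) [2] giving torsion. So H_1 = Z^4 × Z/2.
rank ∂_2 = 12, rank ∂_3 = 0 ⇒ b_2 = 12 − 12 − 0 = 0. So H_2 = 0.

H_0 = Z^2,  H_1 = Z^4 × Z/2,  H_2 = 0.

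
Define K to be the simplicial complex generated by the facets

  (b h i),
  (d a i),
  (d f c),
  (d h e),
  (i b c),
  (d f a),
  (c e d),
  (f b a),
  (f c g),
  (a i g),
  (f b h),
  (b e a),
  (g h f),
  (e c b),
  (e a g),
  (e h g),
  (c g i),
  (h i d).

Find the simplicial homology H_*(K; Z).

Order the vertices as a < b < c < d < e < f < g < h < i. Listing each simplex with vertices in this order, K has dimension 2 with simplices:

  0-simplices (9): a, b, c, d, e, f, g, h, i
  1-simplices (27): ab, ad, ae, af, ag, ai, bc, be, bf, bh, bi, cd, ce, cf, cg, ci, de, df, dh, di, eg, eh, fg, fh, gh, gi, hi
  2-simplices (18): abe, abf, adf, adi, aeg, agi, bce, bci, bfh, bhi, cde, cdf, cfg, cgi, deh, dhi, egh, fgh

Hence C_0 ≅ Z^9, C_1 ≅ Z^27, C_2 ≅ Z^18.

The boundary map ∂_1: C_1 → C_0 maps an edge to its endpoints' difference, ∂[p,q] = q − p.
The 9×27 boundary matrix has rank 8 and Smith normal form diag(1,1,1,1,1,1,1,1).

∂_2: C_2 → C_1 maps a triangle to the signed sum of its edges. For instance
  ∂dhi = hi − di + dh,
  ∂egh = gh − eh + eg.
As a 27×18 matrix over Z this has rank 17, with invariant factors (1,1,1,1,1,1,1,1,1,1,1,1,1,1,1,1,1).

Reading off H_k = ker ∂_k / im ∂_{k+1}:

  H_0: rank C_0 − rank ∂_1 = 9 − 8 = 1, and the invariant factors of ∂_1 are all 1, so H_0 ≅ Z.
  H_1: rank ker ∂_1 − rank ∂_2 = (27 − 8) − 17 = 2, and the invariant factors of ∂_2 are all 1, so H_1 ≅ Z^2.
  H_2: rank ker ∂_2 − rank ∂_3 = (18 − 17) − 0 = 1, and there is no ∂_3, so H_2 ≅ Z.

As a check, the Euler characteristic is 9 − 27 + 18 = 0, which agrees with 1 − 2 + 1 = 0.

H_0 = Z,  H_1 = Z^2,  H_2 = Z.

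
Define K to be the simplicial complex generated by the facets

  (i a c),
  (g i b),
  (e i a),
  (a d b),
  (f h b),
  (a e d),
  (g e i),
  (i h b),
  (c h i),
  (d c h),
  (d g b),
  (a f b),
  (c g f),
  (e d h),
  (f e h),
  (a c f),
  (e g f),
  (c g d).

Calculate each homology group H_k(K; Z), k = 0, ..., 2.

H_0 = Z,  H_1 = Z^2,  H_2 = Z.

We work with the vertex ordering a < b < c < d < e < f < g < h < i. The simplices of K, each written with vertices in increasing order, are:

  0-simplices (9): a, b, c, d, e, f, g, h, i
  1-simplices (27): ab, ac, ad, ae, af, ai, bd, bf, bg, bh, bi, cd, cf, cg, ch, ci, de, dg, dh, ef, eg, eh, ei, fg, fh, gi, hi
  2-simplices (18): abd, abf, acf, aci, ade, aei, bdg, bfh, bgi, bhi, cdg, cdh, cfg, chi, deh, efg, efh, egi

Hence C_0 ≅ Z^9, C_1 ≅ Z^27, C_2 ≅ Z^18.

∂_1: C_1 → C_0 is given by ∂[p,q] = [q] − [p].
As a 9×27 matrix over Z this has rank 8, with invariant factors (1,1,1,1,1,1,1,1).

The boundary map ∂_2: C_2 → C_1 acts by ∂[p,q,r] = [q,r] − [p,r] + [p,q]. For instance
  ∂bfh = fh − bh + bf,
  ∂abd = bd − ad + ab.
The 27×18 boundary matrix has rank 17 and Smith normal form diag(1,1,1,1,1,1,1,1,1,1,1,1,1,1,1,1,1).

Computing H_k = (kernel of ∂_k) / (image of ∂_{k+1}):

  H_0: rank C_0 − rank ∂_1 = 9 − 8 = 1, and the invariant factors of ∂_1 are all 1, so H_0 ≅ Z.
  H_1: rank ker ∂_1 − rank ∂_2 = (27 − 8) − 17 = 2, and the invariant factors of ∂_2 are all 1, so H_1 ≅ Z^2.
  H_2: rank ker ∂_2 − rank ∂_3 = (18 − 17) − 0 = 1, and there is no ∂_3, so H_2 ≅ Z.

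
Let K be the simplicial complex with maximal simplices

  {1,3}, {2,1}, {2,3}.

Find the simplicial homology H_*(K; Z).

H_0 ≅ Z,  H_1 ≅ Z.

Take the total order 1 < 2 < 3 on the vertex set. Then K (dimension 1) consists of the simplices:

  0-simplices (3): [1], [2], [3]
  1-simplices (3): [1,2], [1,3], [2,3]

so the chain groups are C_0 ≅ Z^3, C_1 ≅ Z^3.

∂_1: C_1 → C_0 sends each edge [p,q] (with p < q) to q − p. For instance
  ∂[1,2] = [2] − [1].
As a 3×3 matrix over Z this has rank 2, with invariant factors (1,1).

From H_k ≅ ker(∂_k) / im(∂_{k+1}) we obtain:

  H_0: rank C_0 − rank ∂_1 = 3 − 2 = 1, and the invariant factors of ∂_1 are all 1, so H_0 ≅ Z.
  H_1: rank ker ∂_1 − rank ∂_2 = (3 − 2) − 0 = 1, and there is no ∂_2, so H_1 ≅ Z.

(K is a triangulation of the circle S^1.)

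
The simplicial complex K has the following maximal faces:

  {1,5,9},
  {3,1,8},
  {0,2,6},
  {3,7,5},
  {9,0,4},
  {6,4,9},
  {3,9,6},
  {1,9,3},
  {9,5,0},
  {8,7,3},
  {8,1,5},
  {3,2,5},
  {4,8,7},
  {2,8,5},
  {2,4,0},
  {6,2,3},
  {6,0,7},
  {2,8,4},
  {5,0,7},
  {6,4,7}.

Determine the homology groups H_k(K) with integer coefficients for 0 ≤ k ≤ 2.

H_0 = Z,  H_1 = Z ⊕ Z/2,  H_2 = 0.

Fix the vertex order 0 < 1 < 2 < 3 < 4 < 5 < 6 < 7 < 8 < 9 and write every simplex with vertices in increasing order. Then dim K = 2 and the simplices of K are:

  0-simplices (10): [0], [1], [2], [3], [4], [5], [6], [7], [8], [9]
  1-simplices (30): (30 of them)
  2-simplices (20): (20 of them)

so the chain groups are C_0 ≅ Z^10, C_1 ≅ Z^30, C_2 ≅ Z^20.

Boundary ∂_1: C_1 → C_0 is given by ∂[p,q] = [q] − [p]. For instance
  ∂[5,7] = [7] − [5].
The resulting 10×30 matrix has rank 9, and its Smith normal form has invariant factors (1,1,1,1,1,1,1,1,1).

The boundary map ∂_2: C_2 → C_1 sends each 2-simplex [p,q,r] to [q,r] − [p,r] + [p,q]. For instance
  ∂[0,2,4] = [2,4] − [0,4] + [0,2],
  ∂[0,5,7] = [5,7] − [0,7] + [0,5].
The 30×20 boundary matrix has rank 20 and Smith normal form diag(1,1,1,1,1,1,1,1,1,1,1,1,1,1,1,1,1,1,1,2).

From H_k ≅ ker(∂_k) / im(∂_{k+1}) we obtain:

  H_0: rank C_0 − rank ∂_1 = 10 − 9 = 1, and the invariant factors of ∂_1 are all 1, so H_0 ≅ Z.
  H_1: rank ker ∂_1 − rank ∂_2 = (30 − 9) − 20 = 1, and ∂_2 has invariant factor 2 > 1, so H_1 ≅ Z ⊕ Z/2.
  H_2: rank ker ∂_2 − rank ∂_3 = (20 − 20) − 0 = 0, and there is no ∂_3, so H_2 ≅ 0.

(K is a triangulation of the Klein bottle.)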